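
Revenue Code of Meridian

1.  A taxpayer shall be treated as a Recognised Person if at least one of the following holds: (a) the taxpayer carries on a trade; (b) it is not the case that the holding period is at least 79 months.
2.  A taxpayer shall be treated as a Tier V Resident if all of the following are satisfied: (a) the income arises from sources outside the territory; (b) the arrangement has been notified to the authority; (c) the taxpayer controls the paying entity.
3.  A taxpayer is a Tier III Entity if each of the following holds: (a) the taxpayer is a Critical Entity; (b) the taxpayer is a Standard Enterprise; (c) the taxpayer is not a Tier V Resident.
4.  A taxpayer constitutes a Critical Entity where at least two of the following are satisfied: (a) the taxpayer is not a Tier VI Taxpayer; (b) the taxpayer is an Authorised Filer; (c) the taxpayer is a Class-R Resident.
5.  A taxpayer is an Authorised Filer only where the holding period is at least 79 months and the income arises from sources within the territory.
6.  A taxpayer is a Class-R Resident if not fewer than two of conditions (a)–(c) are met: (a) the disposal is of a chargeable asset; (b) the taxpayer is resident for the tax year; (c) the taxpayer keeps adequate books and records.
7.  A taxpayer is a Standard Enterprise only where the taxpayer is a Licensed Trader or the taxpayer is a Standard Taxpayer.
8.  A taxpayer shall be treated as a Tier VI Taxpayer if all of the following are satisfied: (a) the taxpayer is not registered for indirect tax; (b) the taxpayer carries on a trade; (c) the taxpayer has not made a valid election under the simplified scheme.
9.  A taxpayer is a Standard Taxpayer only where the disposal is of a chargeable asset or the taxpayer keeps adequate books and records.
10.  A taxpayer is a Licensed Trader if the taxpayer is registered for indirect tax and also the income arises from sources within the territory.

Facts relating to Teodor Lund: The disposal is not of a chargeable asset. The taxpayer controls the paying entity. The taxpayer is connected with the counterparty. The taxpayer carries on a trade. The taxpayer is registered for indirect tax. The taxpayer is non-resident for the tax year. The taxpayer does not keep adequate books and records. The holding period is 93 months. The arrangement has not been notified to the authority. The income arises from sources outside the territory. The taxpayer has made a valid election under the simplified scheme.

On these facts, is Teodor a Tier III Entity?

Under paragraph 8: the taxpayer is not registered for indirect tax? no; and the taxpayer carries on a trade? yes; and the taxpayer has not made a valid election under the simplified scheme? no. So the taxpayer is not a Tier VI Taxpayer.
Under paragraph 5: holding period: 93 months ≥ 79 months? yes; and the income arises from sources within the territory? no. So the taxpayer is not an Authorised Filer.
Under paragraph 6: the disposal is of a chargeable asset? no; the taxpayer is resident for the tax year? no; the taxpayer keeps adequate books and records? no — 0 of 3 hold (need ≥2) → not satisfied.
Under paragraph 4: not a Tier VI Taxpayer (paragraph 8)? yes; Authorised Filer (paragraph 5)? no; Class-R Resident (paragraph 6)? no — 1 of 3 hold (need ≥2) → not satisfied.
Under paragraph 10: the taxpayer is registered for indirect tax? yes; and the income arises from sources within the territory? no. So the taxpayer is not a Licensed Trader.
Under paragraph 9: the disposal is of a chargeable asset? no; or the taxpayer keeps adequate books and records? no. So the taxpayer is not a Standard Taxpayer.
Under paragraph 7: Licensed Trader (paragraph 10)? no; or Standard Taxpayer (paragraph 9)? no. So the taxpayer is not a Standard Enterprise.
Under paragraph 2: the income arises from sources outside the territory? yes; and the arrangement has been notified to the authority? no; and the taxpayer controls the paying entity? yes. So the taxpayer is not a Tier V Resident.
Under paragraph 3: Critical Entity (paragraph 4)? no; and Standard Enterprise (paragraph 7)? no; and not a Tier V Resident (paragraph 2)? yes. So the taxpayer is not a Tier III Entity.

No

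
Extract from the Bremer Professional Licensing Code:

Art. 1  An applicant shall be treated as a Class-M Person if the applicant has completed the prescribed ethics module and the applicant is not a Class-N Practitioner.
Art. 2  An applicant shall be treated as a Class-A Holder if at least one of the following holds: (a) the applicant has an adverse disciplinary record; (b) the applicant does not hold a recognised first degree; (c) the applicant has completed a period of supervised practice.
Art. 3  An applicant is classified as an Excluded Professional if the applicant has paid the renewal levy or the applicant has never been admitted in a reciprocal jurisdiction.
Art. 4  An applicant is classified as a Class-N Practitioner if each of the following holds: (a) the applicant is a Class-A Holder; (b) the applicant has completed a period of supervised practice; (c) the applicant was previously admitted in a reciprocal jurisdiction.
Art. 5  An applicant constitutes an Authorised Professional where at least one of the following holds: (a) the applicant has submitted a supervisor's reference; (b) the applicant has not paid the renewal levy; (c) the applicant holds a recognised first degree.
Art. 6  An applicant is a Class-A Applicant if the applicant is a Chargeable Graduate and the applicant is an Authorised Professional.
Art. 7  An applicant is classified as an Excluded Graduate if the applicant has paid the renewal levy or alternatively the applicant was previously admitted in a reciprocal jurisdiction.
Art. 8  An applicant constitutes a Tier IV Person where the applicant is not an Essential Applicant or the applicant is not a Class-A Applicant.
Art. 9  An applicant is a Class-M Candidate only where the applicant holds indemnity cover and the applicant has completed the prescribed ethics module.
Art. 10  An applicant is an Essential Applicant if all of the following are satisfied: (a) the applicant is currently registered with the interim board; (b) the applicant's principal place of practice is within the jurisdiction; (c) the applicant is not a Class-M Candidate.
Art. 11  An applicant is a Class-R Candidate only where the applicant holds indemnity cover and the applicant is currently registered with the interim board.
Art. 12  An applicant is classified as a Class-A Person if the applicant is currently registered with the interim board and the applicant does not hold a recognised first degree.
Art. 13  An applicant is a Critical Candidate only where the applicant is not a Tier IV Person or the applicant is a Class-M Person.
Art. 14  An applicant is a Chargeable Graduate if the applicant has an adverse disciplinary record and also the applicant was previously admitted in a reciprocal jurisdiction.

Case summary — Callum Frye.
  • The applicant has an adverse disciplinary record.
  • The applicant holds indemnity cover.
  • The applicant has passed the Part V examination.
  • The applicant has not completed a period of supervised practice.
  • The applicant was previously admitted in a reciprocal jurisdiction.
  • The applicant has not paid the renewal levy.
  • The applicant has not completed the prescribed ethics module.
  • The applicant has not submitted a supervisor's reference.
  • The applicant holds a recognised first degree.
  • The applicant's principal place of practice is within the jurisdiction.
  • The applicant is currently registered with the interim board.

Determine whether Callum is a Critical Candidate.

Yes

article 9 — Class-M Candidate: [the applicant holds indemnity cover? yes] AND [the applicant has completed the prescribed ethics module? no] → not satisfied.
article 10 — Essential Applicant: [the applicant is currently registered with the interim board? yes] AND [the applicant's principal place of practice is within the jurisdiction? yes] AND [not a Class-M Candidate (article 9)? yes] → satisfied.
article 14 — Chargeable Graduate: [the applicant has an adverse disciplinary record? yes] AND [the applicant was previously admitted in a reciprocal jurisdiction? yes] → satisfied.
article 5 — Authorised Professional: [the applicant has submitted a supervisor's reference? no] OR [the applicant has not paid the renewal levy? yes] OR [the applicant holds a recognised first degree? yes] → satisfied.
article 6 — Class-A Applicant: [Chargeable Graduate (article 14)? yes] AND [Authorised Professional (article 5)? yes] → satisfied.
article 8 — Tier IV Person: [not an Essential Applicant (article 10)? no] OR [not a Class-A Applicant (article 6)? no] → not satisfied.
article 2 — Class-A Holder: [the applicant has an adverse disciplinary record? yes] OR [the applicant does not hold a recognised first degree? no] OR [the applicant has completed a period of supervised practice? no] → satisfied.
article 4 — Class-N Practitioner: [Class-A Holder (article 2)? yes] AND [the applicant has completed a period of supervised practice? no] AND [the applicant was previously admitted in a reciprocal jurisdiction? yes] → not satisfied.
article 1 — Class-M Person: [the applicant has completed the prescribed ethics module? no] AND [not a Class-N Practitioner (article 4)? yes] → not satisfied.
article 13 — Critical Candidate: [not a Tier IV Person (article 8)? yes] OR [Class-M Person (article 1)? no] → satisfied.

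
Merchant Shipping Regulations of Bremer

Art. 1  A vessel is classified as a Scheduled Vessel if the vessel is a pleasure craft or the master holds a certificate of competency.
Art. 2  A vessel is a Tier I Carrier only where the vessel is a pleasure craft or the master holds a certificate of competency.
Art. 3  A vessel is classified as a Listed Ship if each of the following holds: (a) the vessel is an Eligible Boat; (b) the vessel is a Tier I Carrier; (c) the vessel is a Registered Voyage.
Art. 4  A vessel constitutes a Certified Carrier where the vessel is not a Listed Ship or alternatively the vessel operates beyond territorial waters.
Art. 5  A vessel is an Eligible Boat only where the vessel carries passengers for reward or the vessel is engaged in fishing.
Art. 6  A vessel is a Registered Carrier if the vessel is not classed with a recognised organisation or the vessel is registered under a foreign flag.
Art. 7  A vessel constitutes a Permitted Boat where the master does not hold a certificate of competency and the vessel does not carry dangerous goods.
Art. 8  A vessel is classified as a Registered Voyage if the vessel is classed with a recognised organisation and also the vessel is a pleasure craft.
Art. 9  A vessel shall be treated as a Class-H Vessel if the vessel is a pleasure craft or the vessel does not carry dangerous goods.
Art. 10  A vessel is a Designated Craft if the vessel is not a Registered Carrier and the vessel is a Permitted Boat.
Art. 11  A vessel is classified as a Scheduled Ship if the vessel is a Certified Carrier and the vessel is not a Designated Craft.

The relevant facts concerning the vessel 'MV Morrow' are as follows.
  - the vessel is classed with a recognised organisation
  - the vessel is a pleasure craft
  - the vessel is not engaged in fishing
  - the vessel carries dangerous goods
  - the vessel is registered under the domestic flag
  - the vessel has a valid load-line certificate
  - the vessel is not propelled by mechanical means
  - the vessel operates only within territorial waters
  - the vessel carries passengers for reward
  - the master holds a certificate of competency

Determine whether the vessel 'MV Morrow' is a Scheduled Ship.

article 5 — Eligible Boat: [the vessel carries passengers for reward? yes] OR [the vessel is engaged in fishing? no] → satisfied.
article 2 — Tier I Carrier: [the vessel is a pleasure craft? yes] OR [the master holds a certificate of competency? yes] → satisfied.
article 8 — Registered Voyage: [the vessel is classed with a recognised organisation? yes] AND [the vessel is a pleasure craft? yes] → satisfied.
article 3 — Listed Ship: [Eligible Boat (article 5)? yes] AND [Tier I Carrier (article 2)? yes] AND [Registered Voyage (article 8)? yes] → satisfied.
article 4 — Certified Carrier: [not a Listed Ship (article 3)? no] OR [the vessel operates beyond territorial waters? no] → not satisfied.
article 6 — Registered Carrier: [the vessel is not classed with a recognised organisation? no] OR [the vessel is registered under a foreign flag? no] → not satisfied.
article 7 — Permitted Boat: [the master does not hold a certificate of competency? no] AND [the vessel does not carry dangerous goods? no] → not satisfied.
article 10 — Designated Craft: [not a Registered Carrier (article 6)? yes] AND [Permitted Boat (article 7)? no] → not satisfied.
article 11 — Scheduled Ship: [Certified Carrier (article 4)? no] AND [not a Designated Craft (article 10)? yes] → not satisfied.

No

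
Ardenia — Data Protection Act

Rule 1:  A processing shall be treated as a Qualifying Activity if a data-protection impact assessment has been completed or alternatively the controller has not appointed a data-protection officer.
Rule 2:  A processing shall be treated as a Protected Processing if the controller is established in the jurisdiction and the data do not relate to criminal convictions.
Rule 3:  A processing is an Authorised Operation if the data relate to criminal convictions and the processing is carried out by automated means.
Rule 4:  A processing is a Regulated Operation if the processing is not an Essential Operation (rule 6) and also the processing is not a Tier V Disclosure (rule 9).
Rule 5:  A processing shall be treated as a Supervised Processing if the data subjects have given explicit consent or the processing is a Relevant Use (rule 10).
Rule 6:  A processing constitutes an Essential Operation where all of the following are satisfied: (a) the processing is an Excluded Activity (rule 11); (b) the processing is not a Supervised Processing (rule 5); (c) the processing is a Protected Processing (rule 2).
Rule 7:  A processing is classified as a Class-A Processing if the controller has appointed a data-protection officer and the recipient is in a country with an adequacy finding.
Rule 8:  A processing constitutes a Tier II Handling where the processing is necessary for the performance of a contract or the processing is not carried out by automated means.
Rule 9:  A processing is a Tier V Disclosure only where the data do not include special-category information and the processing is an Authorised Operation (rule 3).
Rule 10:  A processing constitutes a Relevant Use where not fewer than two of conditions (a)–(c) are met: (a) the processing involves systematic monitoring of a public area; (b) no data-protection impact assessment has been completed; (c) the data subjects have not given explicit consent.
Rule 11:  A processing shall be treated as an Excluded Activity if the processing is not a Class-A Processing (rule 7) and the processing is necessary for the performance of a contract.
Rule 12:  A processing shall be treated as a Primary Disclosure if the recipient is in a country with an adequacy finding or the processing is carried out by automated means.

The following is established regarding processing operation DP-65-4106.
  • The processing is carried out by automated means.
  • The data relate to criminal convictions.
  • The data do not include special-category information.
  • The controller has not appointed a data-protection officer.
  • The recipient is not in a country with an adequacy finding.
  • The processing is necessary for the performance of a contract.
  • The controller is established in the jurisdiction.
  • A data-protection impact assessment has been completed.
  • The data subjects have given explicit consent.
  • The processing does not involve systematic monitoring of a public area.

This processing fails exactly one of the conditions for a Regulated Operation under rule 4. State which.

Tier V Disclosure

rule 7 — Class-A Processing: [the controller has appointed a data-protection officer? no] AND [the recipient is in a country with an adequacy finding? no] → not satisfied.
rule 11 — Excluded Activity: [not a Class-A Processing (rule 7)? yes] AND [the processing is necessary for the performance of a contract? yes] → satisfied.
rule 10 — Relevant Use: the processing involves systematic monitoring of a public area? no; no data-protection impact assessment has been completed? no; the data subjects have not given explicit consent? no — 0 of 3 hold (need ≥2) → not satisfied.
rule 5 — Supervised Processing: [the data subjects have given explicit consent? yes] OR [Relevant Use (rule 10)? no] → satisfied.
rule 2 — Protected Processing: [the controller is established in the jurisdiction? yes] AND [the data do not relate to criminal convictions? no] → not satisfied.
rule 6 — Essential Operation: [Excluded Activity (rule 11)? yes] AND [not a Supervised Processing (rule 5)? no] AND [Protected Processing (rule 2)? no] → not satisfied.
rule 3 — Authorised Operation: [the data relate to criminal convictions? yes] AND [the processing is carried out by automated means? yes] → satisfied.
rule 9 — Tier V Disclosure: [the data do not include special-category information? yes] AND [Authorised Operation (rule 3)? yes] → satisfied.
rule 4 — Regulated Operation: [not an Essential Operation (rule 6)? yes] AND [not a Tier V Disclosure (rule 9)? no] → not satisfied.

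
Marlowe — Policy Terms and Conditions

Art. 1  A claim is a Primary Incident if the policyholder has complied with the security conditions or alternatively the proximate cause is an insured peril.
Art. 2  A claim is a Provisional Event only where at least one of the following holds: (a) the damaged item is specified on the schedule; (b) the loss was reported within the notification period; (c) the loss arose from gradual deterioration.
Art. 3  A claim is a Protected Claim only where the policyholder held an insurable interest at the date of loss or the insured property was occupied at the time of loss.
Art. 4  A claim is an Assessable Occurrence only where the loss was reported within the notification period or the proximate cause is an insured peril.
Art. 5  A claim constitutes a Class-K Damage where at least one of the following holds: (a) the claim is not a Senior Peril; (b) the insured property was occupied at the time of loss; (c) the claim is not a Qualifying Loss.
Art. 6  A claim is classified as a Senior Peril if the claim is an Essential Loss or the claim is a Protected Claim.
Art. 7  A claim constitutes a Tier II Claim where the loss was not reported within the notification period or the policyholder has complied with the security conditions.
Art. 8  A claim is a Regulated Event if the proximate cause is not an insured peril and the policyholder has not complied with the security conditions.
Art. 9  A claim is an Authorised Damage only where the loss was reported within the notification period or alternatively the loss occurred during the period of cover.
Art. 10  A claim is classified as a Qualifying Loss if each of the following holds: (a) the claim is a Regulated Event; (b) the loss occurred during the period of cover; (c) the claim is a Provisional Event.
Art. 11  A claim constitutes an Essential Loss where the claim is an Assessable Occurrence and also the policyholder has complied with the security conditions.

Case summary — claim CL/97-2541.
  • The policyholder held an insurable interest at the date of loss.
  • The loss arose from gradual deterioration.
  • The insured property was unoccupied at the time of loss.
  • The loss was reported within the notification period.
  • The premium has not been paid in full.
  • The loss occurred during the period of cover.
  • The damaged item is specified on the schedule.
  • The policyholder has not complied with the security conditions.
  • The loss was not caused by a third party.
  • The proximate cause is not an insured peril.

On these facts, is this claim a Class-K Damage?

No

Under article 4: the loss was reported within the notification period? yes; or the proximate cause is an insured peril? no. So the claim is an Assessable Occurrence.
Under article 11: Assessable Occurrence (article 4)? yes; and the policyholder has complied with the security conditions? no. So the claim is not an Essential Loss.
Under article 3: the policyholder held an insurable interest at the date of loss? yes; or the insured property was occupied at the time of loss? no. So the claim is a Protected Claim.
Under article 6: Essential Loss (article 11)? no; or Protected Claim (article 3)? yes. So the claim is a Senior Peril.
Under article 8: the proximate cause is not an insured peril? yes; and the policyholder has not complied with the security conditions? yes. So the claim is a Regulated Event.
Under article 2: the damaged item is specified on the schedule? yes; or the loss was reported within the notification period? yes; or the loss arose from gradual deterioration? yes. So the claim is a Provisional Event.
Under article 10: Regulated Event (article 8)? yes; and the loss occurred during the period of cover? yes; and Provisional Event (article 2)? yes. So the claim is a Qualifying Loss.
Under article 5: not a Senior Peril (article 6)? no; or the insured property was occupied at the time of loss? no; or not a Qualifying Loss (article 10)? no. So the claim is not a Class-K Damage.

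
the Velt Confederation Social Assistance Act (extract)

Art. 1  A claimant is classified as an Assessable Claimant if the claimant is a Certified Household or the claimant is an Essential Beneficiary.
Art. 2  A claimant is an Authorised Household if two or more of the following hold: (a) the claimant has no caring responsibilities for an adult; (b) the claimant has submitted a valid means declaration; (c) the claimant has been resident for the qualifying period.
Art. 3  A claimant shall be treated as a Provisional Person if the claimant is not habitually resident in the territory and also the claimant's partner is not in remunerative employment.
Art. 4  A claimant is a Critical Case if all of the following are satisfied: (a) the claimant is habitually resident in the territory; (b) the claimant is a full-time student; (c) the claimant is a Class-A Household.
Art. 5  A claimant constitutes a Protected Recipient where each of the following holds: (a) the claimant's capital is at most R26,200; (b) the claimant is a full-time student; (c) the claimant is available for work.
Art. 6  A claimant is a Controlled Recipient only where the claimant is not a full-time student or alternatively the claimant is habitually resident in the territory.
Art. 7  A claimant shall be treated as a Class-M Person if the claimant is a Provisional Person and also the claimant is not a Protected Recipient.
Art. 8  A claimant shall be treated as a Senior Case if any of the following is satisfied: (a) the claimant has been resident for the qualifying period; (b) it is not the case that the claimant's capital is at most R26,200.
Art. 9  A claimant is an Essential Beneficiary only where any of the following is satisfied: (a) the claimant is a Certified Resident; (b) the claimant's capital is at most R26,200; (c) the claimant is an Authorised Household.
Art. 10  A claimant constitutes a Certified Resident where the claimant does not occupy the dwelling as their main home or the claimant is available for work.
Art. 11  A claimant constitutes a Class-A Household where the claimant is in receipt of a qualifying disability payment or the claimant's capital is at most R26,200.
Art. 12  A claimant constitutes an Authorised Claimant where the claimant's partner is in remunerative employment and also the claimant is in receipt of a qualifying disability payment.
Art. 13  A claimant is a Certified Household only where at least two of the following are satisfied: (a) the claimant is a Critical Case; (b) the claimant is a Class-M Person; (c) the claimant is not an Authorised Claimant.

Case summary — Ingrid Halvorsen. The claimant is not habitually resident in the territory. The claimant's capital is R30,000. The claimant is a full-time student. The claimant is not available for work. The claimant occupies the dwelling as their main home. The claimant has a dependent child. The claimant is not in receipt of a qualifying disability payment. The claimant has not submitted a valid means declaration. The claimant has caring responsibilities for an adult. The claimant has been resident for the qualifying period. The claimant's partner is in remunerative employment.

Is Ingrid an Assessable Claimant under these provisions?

article 11 — Class-A Household: [the claimant is in receipt of a qualifying disability payment? no] OR [claimant's capital: R30,000 ≤ R26,200? no] → not satisfied.
article 4 — Critical Case: [the claimant is habitually resident in the territory? no] AND [the claimant is a full-time student? yes] AND [Class-A Household (article 11)? no] → not satisfied.
article 3 — Provisional Person: [the claimant is not habitually resident in the territory? yes] AND [the claimant's partner is not in remunerative employment? no] → not satisfied.
article 5 — Protected Recipient: [claimant's capital: R30,000 ≤ R26,200? no] AND [the claimant is a full-time student? yes] AND [the claimant is available for work? no] → not satisfied.
article 7 — Class-M Person: [Provisional Person (article 3)? no] AND [not a Protected Recipient (article 5)? yes] → not satisfied.
article 12 — Authorised Claimant: [the claimant's partner is in remunerative employment? yes] AND [the claimant is in receipt of a qualifying disability payment? no] → not satisfied.
article 13 — Certified Household: Critical Case (article 4)? no; Class-M Person (article 7)? no; not an Authorised Claimant (article 12)? yes — 1 of 3 hold (need ≥2) → not satisfied.
article 10 — Certified Resident: [the claimant does not occupy the dwelling as their main home? no] OR [the claimant is available for work? no] → not satisfied.
article 2 — Authorised Household: the claimant has no caring responsibilities for an adult? no; the claimant has submitted a valid means declaration? no; the claimant has been resident for the qualifying period? yes — 1 of 3 hold (need ≥2) → not satisfied.
article 9 — Essential Beneficiary: [Certified Resident (article 10)? no] OR [claimant's capital: R30,000 ≤ R26,200? no] OR [Authorised Household (article 2)? no] → not satisfied.
article 1 — Assessable Claimant: [Certified Household (article 13)? no] OR [Essential Beneficiary (article 9)? no] → not satisfied.

No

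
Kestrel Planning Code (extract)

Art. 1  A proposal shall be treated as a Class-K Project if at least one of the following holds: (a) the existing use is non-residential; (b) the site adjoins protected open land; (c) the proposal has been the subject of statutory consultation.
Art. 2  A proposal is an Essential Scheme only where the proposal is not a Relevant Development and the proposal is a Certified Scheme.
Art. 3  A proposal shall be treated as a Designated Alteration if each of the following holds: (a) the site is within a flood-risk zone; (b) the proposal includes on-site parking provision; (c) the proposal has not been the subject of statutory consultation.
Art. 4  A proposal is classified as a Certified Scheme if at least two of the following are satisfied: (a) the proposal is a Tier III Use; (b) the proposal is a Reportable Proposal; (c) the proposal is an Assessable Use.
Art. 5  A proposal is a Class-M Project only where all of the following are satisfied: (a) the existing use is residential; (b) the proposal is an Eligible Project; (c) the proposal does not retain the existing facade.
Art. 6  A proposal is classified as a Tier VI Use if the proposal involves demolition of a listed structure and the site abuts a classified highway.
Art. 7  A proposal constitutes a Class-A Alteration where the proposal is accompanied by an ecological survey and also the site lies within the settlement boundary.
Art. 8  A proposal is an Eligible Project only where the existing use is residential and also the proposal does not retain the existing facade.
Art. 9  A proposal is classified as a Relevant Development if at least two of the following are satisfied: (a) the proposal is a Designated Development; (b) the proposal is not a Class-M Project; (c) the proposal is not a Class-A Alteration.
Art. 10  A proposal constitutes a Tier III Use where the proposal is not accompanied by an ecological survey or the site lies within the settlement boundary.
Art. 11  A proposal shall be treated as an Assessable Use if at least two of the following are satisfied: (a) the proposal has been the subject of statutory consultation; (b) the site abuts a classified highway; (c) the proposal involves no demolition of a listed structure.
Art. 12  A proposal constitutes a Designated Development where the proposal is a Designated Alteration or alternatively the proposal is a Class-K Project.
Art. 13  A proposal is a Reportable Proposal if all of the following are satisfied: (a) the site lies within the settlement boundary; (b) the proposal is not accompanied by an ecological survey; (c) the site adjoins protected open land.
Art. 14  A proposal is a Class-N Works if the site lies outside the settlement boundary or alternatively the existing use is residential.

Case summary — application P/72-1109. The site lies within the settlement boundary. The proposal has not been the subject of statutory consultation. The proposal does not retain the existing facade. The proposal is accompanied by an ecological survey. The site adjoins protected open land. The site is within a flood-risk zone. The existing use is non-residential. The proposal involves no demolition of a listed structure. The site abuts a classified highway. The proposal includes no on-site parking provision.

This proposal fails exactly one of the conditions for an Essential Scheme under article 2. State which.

article 3 — Designated Alteration: [the site is within a flood-risk zone? yes] AND [the proposal includes on-site parking provision? no] AND [the proposal has not been the subject of statutory consultation? yes] → not satisfied.
article 1 — Class-K Project: [the existing use is non-residential? yes] OR [the site adjoins protected open land? yes] OR [the proposal has been the subject of statutory consultation? no] → satisfied.
article 12 — Designated Development: [Designated Alteration (article 3)? no] OR [Class-K Project (article 1)? yes] → satisfied.
article 8 — Eligible Project: [the existing use is residential? no] AND [the proposal does not retain the existing facade? yes] → not satisfied.
article 5 — Class-M Project: [the existing use is residential? no] AND [Eligible Project (article 8)? no] AND [the proposal does not retain the existing facade? yes] → not satisfied.
article 7 — Class-A Alteration: [the proposal is accompanied by an ecological survey? yes] AND [the site lies within the settlement boundary? yes] → satisfied.
article 9 — Relevant Development: Designated Development (article 12)? yes; not a Class-M Project (article 5)? yes; not a Class-A Alteration (article 7)? no — 2 of 3 hold (need ≥2) → satisfied.
article 10 — Tier III Use: [the proposal is not accompanied by an ecological survey? no] OR [the site lies within the settlement boundary? yes] → satisfied.
article 13 — Reportable Proposal: [the site lies within the settlement boundary? yes] AND [the proposal is not accompanied by an ecological survey? no] AND [the site adjoins protected open land? yes] → not satisfied.
article 11 — Assessable Use: the proposal has been the subject of statutory consultation? no; the site abuts a classified highway? yes; the proposal involves no demolition of a listed structure? yes — 2 of 3 hold (need ≥2) → satisfied.
article 4 — Certified Scheme: Tier III Use (article 10)? yes; Reportable Proposal (article 13)? no; Assessable Use (article 11)? yes — 2 of 3 hold (need ≥2) → satisfied.
article 2 — Essential Scheme: [not a Relevant Development (article 9)? no] AND [Certified Scheme (article 4)? yes] → not satisfied.

Relevant Development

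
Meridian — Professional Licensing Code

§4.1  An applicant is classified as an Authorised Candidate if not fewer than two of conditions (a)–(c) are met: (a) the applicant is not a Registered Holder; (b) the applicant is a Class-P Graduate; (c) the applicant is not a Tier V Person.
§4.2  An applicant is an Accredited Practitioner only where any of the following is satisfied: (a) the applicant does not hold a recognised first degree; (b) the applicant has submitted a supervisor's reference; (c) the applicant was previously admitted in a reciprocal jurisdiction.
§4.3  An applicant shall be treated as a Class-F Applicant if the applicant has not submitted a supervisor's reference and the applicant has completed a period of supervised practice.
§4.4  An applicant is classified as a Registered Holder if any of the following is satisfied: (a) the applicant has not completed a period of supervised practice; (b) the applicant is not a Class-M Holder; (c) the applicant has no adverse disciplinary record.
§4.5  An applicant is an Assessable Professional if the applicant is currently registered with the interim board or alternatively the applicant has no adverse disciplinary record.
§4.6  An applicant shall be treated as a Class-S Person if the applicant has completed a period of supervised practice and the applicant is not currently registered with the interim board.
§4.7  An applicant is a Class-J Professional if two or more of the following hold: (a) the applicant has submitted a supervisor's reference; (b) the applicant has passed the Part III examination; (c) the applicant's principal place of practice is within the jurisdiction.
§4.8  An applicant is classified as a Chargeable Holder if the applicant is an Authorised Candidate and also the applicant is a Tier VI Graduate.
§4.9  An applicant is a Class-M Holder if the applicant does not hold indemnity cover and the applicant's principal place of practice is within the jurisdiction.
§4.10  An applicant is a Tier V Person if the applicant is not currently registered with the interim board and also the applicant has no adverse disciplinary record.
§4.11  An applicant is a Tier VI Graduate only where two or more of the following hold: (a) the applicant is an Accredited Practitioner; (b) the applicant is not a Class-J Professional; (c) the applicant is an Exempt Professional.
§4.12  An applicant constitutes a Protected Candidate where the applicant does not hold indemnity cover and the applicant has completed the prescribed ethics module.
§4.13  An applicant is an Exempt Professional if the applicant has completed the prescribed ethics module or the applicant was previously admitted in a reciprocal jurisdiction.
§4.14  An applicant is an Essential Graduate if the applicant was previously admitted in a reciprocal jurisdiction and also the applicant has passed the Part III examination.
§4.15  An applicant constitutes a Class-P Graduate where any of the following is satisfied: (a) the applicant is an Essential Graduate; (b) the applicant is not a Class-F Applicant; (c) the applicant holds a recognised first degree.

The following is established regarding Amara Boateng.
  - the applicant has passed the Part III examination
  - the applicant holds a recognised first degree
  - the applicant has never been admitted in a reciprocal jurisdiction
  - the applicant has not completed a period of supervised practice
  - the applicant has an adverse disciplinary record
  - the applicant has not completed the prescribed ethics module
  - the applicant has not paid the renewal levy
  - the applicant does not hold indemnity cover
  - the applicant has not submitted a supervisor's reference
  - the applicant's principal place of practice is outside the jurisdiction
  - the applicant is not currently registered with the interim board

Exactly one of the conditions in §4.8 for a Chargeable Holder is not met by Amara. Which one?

§4.9 — Class-M Holder: [the applicant does not hold indemnity cover? yes] AND [the applicant's principal place of practice is within the jurisdiction? no] → not satisfied.
§4.4 — Registered Holder: [the applicant has not completed a period of supervised practice? yes] OR [not a Class-M Holder (§4.9)? yes] OR [the applicant has no adverse disciplinary record? no] → satisfied.
§4.14 — Essential Graduate: [the applicant was previously admitted in a reciprocal jurisdiction? no] AND [the applicant has passed the Part III examination? yes] → not satisfied.
§4.3 — Class-F Applicant: [the applicant has not submitted a supervisor's reference? yes] AND [the applicant has completed a period of supervised practice? no] → not satisfied.
§4.15 — Class-P Graduate: [Essential Graduate (§4.14)? no] OR [not a Class-F Applicant (§4.3)? yes] OR [the applicant holds a recognised first degree? yes] → satisfied.
§4.10 — Tier V Person: [the applicant is not currently registered with the interim board? yes] AND [the applicant has no adverse disciplinary record? no] → not satisfied.
§4.1 — Authorised Candidate: not a Registered Holder (§4.4)? no; Class-P Graduate (§4.15)? yes; not a Tier V Person (§4.10)? yes — 2 of 3 hold (need ≥2) → satisfied.
§4.2 — Accredited Practitioner: [the applicant does not hold a recognised first degree? no] OR [the applicant has submitted a supervisor's reference? no] OR [the applicant was previously admitted in a reciprocal jurisdiction? no] → not satisfied.
§4.7 — Class-J Professional: the applicant has submitted a supervisor's reference? no; the applicant has passed the Part III examination? yes; the applicant's principal place of practice is within the jurisdiction? no — 1 of 3 hold (need ≥2) → not satisfied.
§4.13 — Exempt Professional: [the applicant has completed the prescribed ethics module? no] OR [the applicant was previously admitted in a reciprocal jurisdiction? no] → not satisfied.
§4.11 — Tier VI Graduate: Accredited Practitioner (§4.2)? no; not a Class-J Professional (§4.7)? yes; Exempt Professional (§4.13)? no — 1 of 3 hold (need ≥2) → not satisfied.
§4.8 — Chargeable Holder: [Authorised Candidate (§4.1)? yes] AND [Tier VI Graduate (§4.11)? no] → not satisfied.

Tier VI Graduate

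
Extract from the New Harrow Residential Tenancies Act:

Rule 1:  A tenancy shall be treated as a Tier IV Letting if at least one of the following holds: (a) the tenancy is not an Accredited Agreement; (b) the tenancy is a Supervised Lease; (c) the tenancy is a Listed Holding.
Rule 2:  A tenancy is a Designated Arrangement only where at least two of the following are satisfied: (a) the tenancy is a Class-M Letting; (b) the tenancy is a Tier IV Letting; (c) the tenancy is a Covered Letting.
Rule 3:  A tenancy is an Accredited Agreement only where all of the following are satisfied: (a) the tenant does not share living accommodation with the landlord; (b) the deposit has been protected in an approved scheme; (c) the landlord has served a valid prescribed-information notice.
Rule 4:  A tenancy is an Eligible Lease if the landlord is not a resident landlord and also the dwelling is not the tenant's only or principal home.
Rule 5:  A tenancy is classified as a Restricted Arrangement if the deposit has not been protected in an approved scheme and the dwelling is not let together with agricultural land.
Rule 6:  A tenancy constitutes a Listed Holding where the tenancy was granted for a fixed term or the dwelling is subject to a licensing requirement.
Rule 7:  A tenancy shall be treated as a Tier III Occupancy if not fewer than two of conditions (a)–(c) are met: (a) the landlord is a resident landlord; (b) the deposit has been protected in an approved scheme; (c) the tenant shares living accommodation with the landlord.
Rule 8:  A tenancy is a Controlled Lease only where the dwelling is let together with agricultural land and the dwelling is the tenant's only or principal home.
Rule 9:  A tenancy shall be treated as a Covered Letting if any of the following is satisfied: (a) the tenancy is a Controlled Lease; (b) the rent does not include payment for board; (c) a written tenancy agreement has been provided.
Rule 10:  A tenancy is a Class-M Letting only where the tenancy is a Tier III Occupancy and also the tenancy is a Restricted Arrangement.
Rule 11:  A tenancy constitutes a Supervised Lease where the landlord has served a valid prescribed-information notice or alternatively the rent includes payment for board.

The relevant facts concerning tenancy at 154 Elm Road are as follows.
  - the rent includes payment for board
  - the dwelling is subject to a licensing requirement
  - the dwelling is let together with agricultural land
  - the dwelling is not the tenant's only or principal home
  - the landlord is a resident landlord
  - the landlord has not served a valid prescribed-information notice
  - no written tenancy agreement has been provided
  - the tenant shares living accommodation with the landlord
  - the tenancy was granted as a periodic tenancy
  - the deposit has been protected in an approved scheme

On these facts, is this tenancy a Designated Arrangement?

Under rule 7: the landlord is a resident landlord? yes; the deposit has been protected in an approved scheme? yes; the tenant shares living accommodation with the landlord? yes — 3 of 3 hold (need ≥2) → satisfied.
Under rule 5: the deposit has not been protected in an approved scheme? no; and the dwelling is not let together with agricultural land? no. So the tenancy is not a Restricted Arrangement.
Under rule 10: Tier III Occupancy (rule 7)? yes; and Restricted Arrangement (rule 5)? no. So the tenancy is not a Class-M Letting.
Under rule 3: the tenant does not share living accommodation with the landlord? no; and the deposit has been protected in an approved scheme? yes; and the landlord has served a valid prescribed-information notice? no. So the tenancy is not an Accredited Agreement.
Under rule 11: the landlord has served a valid prescribed-information notice? no; or the rent includes payment for board? yes. So the tenancy is a Supervised Lease.
Under rule 6: the tenancy was granted for a fixed term? no; or the dwelling is subject to a licensing requirement? yes. So the tenancy is a Listed Holding.
Under rule 1: not an Accredited Agreement (rule 3)? yes; or Supervised Lease (rule 11)? yes; or Listed Holding (rule 6)? yes. So the tenancy is a Tier IV Letting.
Under rule 8: the dwelling is let together with agricultural land? yes; and the dwelling is the tenant's only or principal home? no. So the tenancy is not a Controlled Lease.
Under rule 9: Controlled Lease (rule 8)? no; or the rent does not include payment for board? no; or a written tenancy agreement has been provided? no. So the tenancy is not a Covered Letting.
Under rule 2: Class-M Letting (rule 10)? no; Tier IV Letting (rule 1)? yes; Covered Letting (rule 9)? no — 1 of 3 hold (need ≥2) → not satisfied.

No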